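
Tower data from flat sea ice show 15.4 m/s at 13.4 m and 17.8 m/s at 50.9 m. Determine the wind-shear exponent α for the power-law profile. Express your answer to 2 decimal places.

Power law: V₂/V₁ = (z₂/z₁)^α ⇒ α = ln(V₂/V₁) / ln(z₂/z₁)
α = ln(17.8/15.4) / ln(50.9/13.4) = ln(1.1558) / ln(3.7985)
  = 0.14483 / 1.33461 = 0.10852

α ≈ 0.11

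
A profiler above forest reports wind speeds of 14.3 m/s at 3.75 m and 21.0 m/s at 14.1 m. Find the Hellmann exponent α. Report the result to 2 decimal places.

α ≈ 0.29

Power law: V₂/V₁ = (z₂/z₁)^α ⇒ α = ln(V₂/V₁) / ln(z₂/z₁)
α = ln(21.0/14.3) / ln(14.1/3.75) = ln(1.4685) / ln(3.7600)
  = 0.38426 / 1.32442 = 0.29014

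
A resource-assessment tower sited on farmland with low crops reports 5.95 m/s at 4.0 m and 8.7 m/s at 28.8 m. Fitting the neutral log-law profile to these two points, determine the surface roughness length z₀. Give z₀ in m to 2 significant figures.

z₀ ≈ 0.056 m

Log law: V(z) ∝ ln(z/z₀). With r = V₁/V₂ = 5.95/8.7 = 0.68391,
r · ln(z₂/z₀) = ln(z₁/z₀) ⇒ ln z₀ = (ln z₁ − r·ln z₂)/(1 − r)
ln z₀ = (1.38629 − 0.68391×3.36038) / 0.31609 = -2.8849
z₀ = exp(-2.8849) = 0.05586 m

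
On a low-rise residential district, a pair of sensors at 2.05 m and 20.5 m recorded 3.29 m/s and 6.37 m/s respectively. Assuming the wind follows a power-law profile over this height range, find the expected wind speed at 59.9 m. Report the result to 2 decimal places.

8.66 m/s

First find α: α = ln(V₂/V₁)/ln(z₂/z₁) = ln(6.37/3.29)/ln(20.5/2.05) = 0.66071/2.30259 = 0.2869
Extrapolate from 20.5 m to 59.9 m: V₃ = 6.37 × (59.9/20.5)^0.2869 = 6.37 × 1.3603 = 8.6649 m/s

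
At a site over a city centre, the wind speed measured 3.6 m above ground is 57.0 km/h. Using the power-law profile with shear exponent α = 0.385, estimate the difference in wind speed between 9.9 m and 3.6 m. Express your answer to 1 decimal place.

Power law: V₂ = V₁ · (z₂/z₁)^α = 57.0 × (2.7500)^0.385 = 84.1430 km/h
ΔV = 84.1430 − 57.0 = 27.1430 km/h

27.1 km/h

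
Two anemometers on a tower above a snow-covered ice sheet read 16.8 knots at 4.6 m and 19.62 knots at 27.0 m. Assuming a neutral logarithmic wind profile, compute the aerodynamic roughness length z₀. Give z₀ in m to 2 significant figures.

Log law: V(z) ∝ ln(z/z₀). With r = V₁/V₂ = 16.8/19.62 = 0.85627,
r · ln(z₂/z₀) = ln(z₁/z₀) ⇒ ln z₀ = (ln z₁ − r·ln z₂)/(1 − r)
ln z₀ = (1.52606 − 0.85627×3.29584) / 0.14373 = -9.0173
z₀ = exp(-9.0173) = 0.0001213 m

z₀ ≈ 0.00012 m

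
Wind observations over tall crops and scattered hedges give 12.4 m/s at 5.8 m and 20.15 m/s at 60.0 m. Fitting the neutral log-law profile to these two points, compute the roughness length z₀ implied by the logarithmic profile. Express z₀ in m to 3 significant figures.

Log law: V(z) ∝ ln(z/z₀). With r = V₁/V₂ = 12.4/20.15 = 0.61538,
r · ln(z₂/z₀) = ln(z₁/z₀) ⇒ ln z₀ = (ln z₁ − r·ln z₂)/(1 − r)
ln z₀ = (1.75786 − 0.61538×4.09434) / 0.38462 = -1.9805
z₀ = exp(-1.9805) = 0.1380 m

z₀ ≈ 0.138 m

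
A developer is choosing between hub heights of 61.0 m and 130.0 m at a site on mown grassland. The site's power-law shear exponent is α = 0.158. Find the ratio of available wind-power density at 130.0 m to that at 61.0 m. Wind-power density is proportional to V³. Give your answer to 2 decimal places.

Speed ratio: V_B/V_A = (z_B/z_A)^α = (130.0/61.0)^0.158 = (2.1311)^0.158 = 1.12699
Power-density ratio: P_B/P_A = (V_B/V_A)³ = (1.12699)³ = 1.43141

1.43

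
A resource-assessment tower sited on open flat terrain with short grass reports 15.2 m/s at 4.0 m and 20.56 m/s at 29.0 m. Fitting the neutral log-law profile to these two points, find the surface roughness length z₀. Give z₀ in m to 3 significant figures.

z₀ ≈ 0.0145 m

Log law: V(z) ∝ ln(z/z₀). With r = V₁/V₂ = 15.2/20.56 = 0.73930,
r · ln(z₂/z₀) = ln(z₁/z₀) ⇒ ln z₀ = (ln z₁ − r·ln z₂)/(1 − r)
ln z₀ = (1.38629 − 0.73930×3.36730) / 0.26070 = -4.2315
z₀ = exp(-4.2315) = 0.01453 m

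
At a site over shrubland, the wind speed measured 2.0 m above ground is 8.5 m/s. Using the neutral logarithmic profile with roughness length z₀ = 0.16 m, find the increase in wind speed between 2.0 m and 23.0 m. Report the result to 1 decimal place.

8.2 m/s

Log law: V₂ = V₁ · ln(z₂/z₀)/ln(z₁/z₀) = 8.5 × 4.9681/2.5257 = 16.7194 m/s
ΔV = 16.7194 − 8.5 = 8.2194 m/s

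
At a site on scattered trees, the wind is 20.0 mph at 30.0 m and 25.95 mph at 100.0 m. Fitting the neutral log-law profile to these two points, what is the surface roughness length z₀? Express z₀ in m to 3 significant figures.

z₀ ≈ 0.524 m

Log law: V(z) ∝ ln(z/z₀). With r = V₁/V₂ = 20.0/25.95 = 0.77071,
r · ln(z₂/z₀) = ln(z₁/z₀) ⇒ ln z₀ = (ln z₁ − r·ln z₂)/(1 − r)
ln z₀ = (3.40120 − 0.77071×4.60517) / 0.22929 = -0.6458
z₀ = exp(-0.6458) = 0.5243 m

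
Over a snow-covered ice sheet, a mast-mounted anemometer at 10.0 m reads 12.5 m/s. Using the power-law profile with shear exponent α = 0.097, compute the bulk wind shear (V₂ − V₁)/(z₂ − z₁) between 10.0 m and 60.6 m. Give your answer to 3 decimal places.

0.047 m/s/m

Power law: V₂ = V₁ · (z₂/z₁)^α = 12.5 × (6.0600)^0.097 = 14.8871 m/s
ΔV/Δz = (14.8871 − 12.5)/(60.6 − 10.0) = 2.3871/50.6000 = 0.04718 m/s/m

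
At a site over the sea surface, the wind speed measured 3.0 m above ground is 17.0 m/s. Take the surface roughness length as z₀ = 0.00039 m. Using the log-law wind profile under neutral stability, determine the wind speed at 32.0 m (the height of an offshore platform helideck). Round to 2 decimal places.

21.50 m/s

Log law: V(z) ∝ ln(z/z₀), so V₂/V₁ = ln(z₂/z₀) / ln(z₁/z₀).
ln(32.0/0.00039) = 11.3151, ln(3.0/0.00039) = 8.9480
V₂ = 17.0 × 11.3151/8.9480 = 17.0 × 1.2645 = 21.4972 m/s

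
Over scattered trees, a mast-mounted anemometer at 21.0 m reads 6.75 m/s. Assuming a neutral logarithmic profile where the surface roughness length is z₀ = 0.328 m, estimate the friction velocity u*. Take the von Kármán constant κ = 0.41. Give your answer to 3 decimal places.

Log law: V(z) = (u*/κ) · ln(z/z₀) ⇒ u* = κ · V / ln(z/z₀)
u* = 0.41 × 6.75 / ln(21.0/0.328) = 0.41 × 6.75 / 4.1593
   = 2.7675 / 4.1593 = 0.6654 m/s

u* ≈ 0.665 m/s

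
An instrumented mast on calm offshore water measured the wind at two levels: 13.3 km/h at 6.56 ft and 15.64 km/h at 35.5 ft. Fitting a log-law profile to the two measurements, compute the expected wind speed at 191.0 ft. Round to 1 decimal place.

18.0 km/h

Log law: V ∝ ln(z/z₀). From the pair, with r = V₁/V₂ = 0.85038,
ln z₀ = (ln z₁ − r·ln z₂)/(1 − r) = (1.8810 − 0.85038×3.5695)/0.14962 = -7.7163 → z₀ = 0.0004455 ft
V₃ = V₁ · ln(z₃/z₀)/ln(z₁/z₀) = 13.3 × 12.9686/9.5973 = 17.9720 km/h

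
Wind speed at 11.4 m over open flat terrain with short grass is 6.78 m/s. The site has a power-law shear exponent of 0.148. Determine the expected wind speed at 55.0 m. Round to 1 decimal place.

Power-law profile: V₂ = V₁ · (z₂/z₁)^α
V₂ = 6.78 × (55.0/11.4)^0.148 = 6.78 × (4.8246)^0.148
    = 6.78 × 1.2623 = 8.5582 m/s

8.6 m/s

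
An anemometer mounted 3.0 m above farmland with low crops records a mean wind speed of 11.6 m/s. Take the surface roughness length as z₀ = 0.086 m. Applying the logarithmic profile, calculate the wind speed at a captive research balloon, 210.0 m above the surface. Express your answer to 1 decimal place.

25.5 m/s

Log law: V(z) ∝ ln(z/z₀), so V₂/V₁ = ln(z₂/z₀) / ln(z₁/z₀).
ln(210.0/0.086) = 7.8005, ln(3.0/0.086) = 3.5520
V₂ = 11.6 × 7.8005/3.5520 = 11.6 × 2.1961 = 25.4745 m/s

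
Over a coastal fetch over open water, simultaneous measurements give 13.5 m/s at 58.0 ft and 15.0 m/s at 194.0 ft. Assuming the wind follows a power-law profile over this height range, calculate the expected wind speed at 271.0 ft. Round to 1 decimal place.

First find α: α = ln(V₂/V₁)/ln(z₂/z₁) = ln(15.0/13.5)/ln(194.0/58.0) = 0.10536/1.20742 = 0.0873
Extrapolate from 194.0 ft to 271.0 ft: V₃ = 15.0 × (271.0/194.0)^0.0873 = 15.0 × 1.0296 = 15.4440 m/s

15.4 m/s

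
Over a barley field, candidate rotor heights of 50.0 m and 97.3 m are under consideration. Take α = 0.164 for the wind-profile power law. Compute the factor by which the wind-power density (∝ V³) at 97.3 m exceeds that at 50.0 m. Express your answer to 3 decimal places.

1.388

Speed ratio: V_B/V_A = (z_B/z_A)^α = (97.3/50.0)^0.164 = (1.9460)^0.164 = 1.11537
Power-density ratio: P_B/P_A = (V_B/V_A)³ = (1.11537)³ = 1.38758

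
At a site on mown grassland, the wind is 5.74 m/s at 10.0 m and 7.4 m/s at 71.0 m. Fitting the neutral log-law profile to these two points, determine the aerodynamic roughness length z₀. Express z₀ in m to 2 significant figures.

Log law: V(z) ∝ ln(z/z₀). With r = V₁/V₂ = 5.74/7.4 = 0.77568,
r · ln(z₂/z₀) = ln(z₁/z₀) ⇒ ln z₀ = (ln z₁ − r·ln z₂)/(1 − r)
ln z₀ = (2.30259 − 0.77568×4.26268) / 0.22432 = -4.4751
z₀ = exp(-4.4751) = 0.01139 m

z₀ ≈ 0.011 m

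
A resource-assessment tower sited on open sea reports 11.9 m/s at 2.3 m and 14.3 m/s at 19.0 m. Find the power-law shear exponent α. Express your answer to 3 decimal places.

Power law: V₂/V₁ = (z₂/z₁)^α ⇒ α = ln(V₂/V₁) / ln(z₂/z₁)
α = ln(14.3/11.9) / ln(19.0/2.3) = ln(1.2017) / ln(8.2609)
  = 0.18372 / 2.11153 = 0.08701

α ≈ 0.087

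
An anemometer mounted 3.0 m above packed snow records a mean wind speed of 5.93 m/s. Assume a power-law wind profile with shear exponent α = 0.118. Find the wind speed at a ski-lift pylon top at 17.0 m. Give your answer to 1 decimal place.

Power-law profile: V₂ = V₁ · (z₂/z₁)^α
V₂ = 5.93 × (17.0/3.0)^0.118 = 5.93 × (5.6667)^0.118
    = 5.93 × 1.2271 = 7.2769 m/s

7.3 m/s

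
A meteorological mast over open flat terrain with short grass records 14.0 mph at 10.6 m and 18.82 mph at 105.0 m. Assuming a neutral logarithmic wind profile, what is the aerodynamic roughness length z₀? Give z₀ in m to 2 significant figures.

Log law: V(z) ∝ ln(z/z₀). With r = V₁/V₂ = 14.0/18.82 = 0.74389,
r · ln(z₂/z₀) = ln(z₁/z₀) ⇒ ln z₀ = (ln z₁ − r·ln z₂)/(1 − r)
ln z₀ = (2.36085 − 0.74389×4.65396) / 0.25611 = -4.2996
z₀ = exp(-4.2996) = 0.01357 m

z₀ ≈ 0.014 m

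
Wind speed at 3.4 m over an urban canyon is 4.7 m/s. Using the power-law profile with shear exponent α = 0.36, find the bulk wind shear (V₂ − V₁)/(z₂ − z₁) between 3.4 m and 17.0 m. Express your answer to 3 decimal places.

Power law: V₂ = V₁ · (z₂/z₁)^α = 4.7 × (5.0000)^0.36 = 8.3893 m/s
ΔV/Δz = (8.3893 − 4.7)/(17.0 − 3.4) = 3.6893/13.6000 = 0.27127 m/s/m

0.271 m/s/m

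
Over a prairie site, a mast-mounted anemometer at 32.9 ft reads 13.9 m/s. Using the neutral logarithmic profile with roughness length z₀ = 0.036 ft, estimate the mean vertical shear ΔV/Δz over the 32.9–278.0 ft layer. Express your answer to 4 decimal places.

0.0178 m/s/ft

Log law: V₂ = V₁ · ln(z₂/z₀)/ln(z₁/z₀) = 13.9 × 8.9519/6.8177 = 18.2511 m/s
ΔV/Δz = (18.2511 − 13.9)/(278.0 − 32.9) = 4.3511/245.1000 = 0.01775 m/s/ft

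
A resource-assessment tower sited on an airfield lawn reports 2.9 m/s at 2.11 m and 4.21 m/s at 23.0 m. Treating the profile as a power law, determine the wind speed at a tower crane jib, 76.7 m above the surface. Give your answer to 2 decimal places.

5.08 m/s

First find α: α = ln(V₂/V₁)/ln(z₂/z₁) = ln(4.21/2.9)/ln(23.0/2.11) = 0.37275/2.38881 = 0.1560
Extrapolate from 23.0 m to 76.7 m: V₃ = 4.21 × (76.7/23.0)^0.1560 = 4.21 × 1.2068 = 5.0804 m/s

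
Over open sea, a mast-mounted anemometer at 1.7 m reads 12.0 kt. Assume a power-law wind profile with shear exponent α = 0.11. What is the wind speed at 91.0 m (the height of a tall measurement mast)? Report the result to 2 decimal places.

18.59 kt

Power-law profile: V₂ = V₁ · (z₂/z₁)^α
V₂ = 12.0 × (91.0/1.7)^0.11 = 12.0 × (53.5294)^0.11
    = 12.0 × 1.5493 = 18.5920 kt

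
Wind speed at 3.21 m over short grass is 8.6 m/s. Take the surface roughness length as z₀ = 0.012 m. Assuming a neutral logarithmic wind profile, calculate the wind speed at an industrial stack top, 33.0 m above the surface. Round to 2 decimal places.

Log law: V(z) ∝ ln(z/z₀), so V₂/V₁ = ln(z₂/z₀) / ln(z₁/z₀).
ln(33.0/0.012) = 7.9194, ln(3.21/0.012) = 5.5891
V₂ = 8.6 × 7.9194/5.5891 = 8.6 × 1.4169 = 12.1855 m/s

12.19 m/s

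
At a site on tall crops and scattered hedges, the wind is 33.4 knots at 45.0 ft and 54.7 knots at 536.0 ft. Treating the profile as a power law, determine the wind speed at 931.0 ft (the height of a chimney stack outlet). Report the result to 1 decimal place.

First find α: α = ln(V₂/V₁)/ln(z₂/z₁) = ln(54.7/33.4)/ln(536.0/45.0) = 0.49331/2.47747 = 0.1991
Extrapolate from 536.0 ft to 931.0 ft: V₃ = 54.7 × (931.0/536.0)^0.1991 = 54.7 × 1.1162 = 61.0566 knots

61.1 knots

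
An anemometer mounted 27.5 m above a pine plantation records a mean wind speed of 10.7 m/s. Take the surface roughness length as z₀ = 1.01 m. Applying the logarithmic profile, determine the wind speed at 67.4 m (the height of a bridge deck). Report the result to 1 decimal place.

Log law: V(z) ∝ ln(z/z₀), so V₂/V₁ = ln(z₂/z₀) / ln(z₁/z₀).
ln(67.4/1.01) = 4.2007, ln(27.5/1.01) = 3.3042
V₂ = 10.7 × 4.2007/3.3042 = 10.7 × 1.2713 = 13.6030 m/s

13.6 m/s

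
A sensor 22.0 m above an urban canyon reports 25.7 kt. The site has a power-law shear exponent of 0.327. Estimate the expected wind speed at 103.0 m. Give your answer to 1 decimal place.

Power-law profile: V₂ = V₁ · (z₂/z₁)^α
V₂ = 25.7 × (103.0/22.0)^0.327 = 25.7 × (4.6818)^0.327
    = 25.7 × 1.6566 = 42.5754 kt

42.6 kt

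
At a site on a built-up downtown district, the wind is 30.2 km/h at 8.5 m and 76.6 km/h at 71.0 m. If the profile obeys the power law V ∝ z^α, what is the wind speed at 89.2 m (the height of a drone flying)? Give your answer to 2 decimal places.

First find α: α = ln(V₂/V₁)/ln(z₂/z₁) = ln(76.6/30.2)/ln(71.0/8.5) = 0.93076/2.12261 = 0.4385
Extrapolate from 71.0 m to 89.2 m: V₃ = 76.6 × (89.2/71.0)^0.4385 = 76.6 × 1.1052 = 84.6616 km/h

84.66 km/h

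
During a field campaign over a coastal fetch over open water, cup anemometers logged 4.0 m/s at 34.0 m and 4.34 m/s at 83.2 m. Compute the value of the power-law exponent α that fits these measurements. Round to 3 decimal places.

Power law: V₂/V₁ = (z₂/z₁)^α ⇒ α = ln(V₂/V₁) / ln(z₂/z₁)
α = ln(4.34/4.0) / ln(83.2/34.0) = ln(1.0850) / ln(2.4471)
  = 0.08158 / 0.89489 = 0.09116

α ≈ 0.091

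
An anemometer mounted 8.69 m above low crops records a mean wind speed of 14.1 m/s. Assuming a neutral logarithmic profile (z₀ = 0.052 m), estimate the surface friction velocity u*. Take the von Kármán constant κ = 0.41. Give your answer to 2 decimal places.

u* ≈ 1.13 m/s

Log law: V(z) = (u*/κ) · ln(z/z₀) ⇒ u* = κ · V / ln(z/z₀)
u* = 0.41 × 14.1 / ln(8.69/0.052) = 0.41 × 14.1 / 5.1187
   = 5.7810 / 5.1187 = 1.1294 m/s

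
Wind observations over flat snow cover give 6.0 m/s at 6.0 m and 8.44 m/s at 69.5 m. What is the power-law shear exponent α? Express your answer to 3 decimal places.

Power law: V₂/V₁ = (z₂/z₁)^α ⇒ α = ln(V₂/V₁) / ln(z₂/z₁)
α = ln(8.44/6.0) / ln(69.5/6.0) = ln(1.4067) / ln(11.5833)
  = 0.34122 / 2.44957 = 0.13930

α ≈ 0.139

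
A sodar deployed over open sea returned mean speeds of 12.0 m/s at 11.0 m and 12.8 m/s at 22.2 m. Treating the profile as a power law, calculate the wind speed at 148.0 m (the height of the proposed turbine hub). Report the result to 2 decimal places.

First find α: α = ln(V₂/V₁)/ln(z₂/z₁) = ln(12.8/12.0)/ln(22.2/11.0) = 0.06454/0.70220 = 0.0919
Extrapolate from 22.2 m to 148.0 m: V₃ = 12.8 × (148.0/22.2)^0.0919 = 12.8 × 1.1905 = 15.2382 m/s

15.24 m/s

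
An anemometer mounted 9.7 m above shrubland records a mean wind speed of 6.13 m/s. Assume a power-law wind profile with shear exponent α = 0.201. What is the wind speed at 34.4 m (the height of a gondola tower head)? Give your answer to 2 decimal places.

7.91 m/s

Power-law profile: V₂ = V₁ · (z₂/z₁)^α
V₂ = 6.13 × (34.4/9.7)^0.201 = 6.13 × (3.5464)^0.201
    = 6.13 × 1.2898 = 7.9062 m/s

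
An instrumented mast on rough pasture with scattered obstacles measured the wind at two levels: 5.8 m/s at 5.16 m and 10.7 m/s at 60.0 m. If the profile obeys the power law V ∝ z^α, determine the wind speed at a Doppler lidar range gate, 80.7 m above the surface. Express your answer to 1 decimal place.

First find α: α = ln(V₂/V₁)/ln(z₂/z₁) = ln(10.7/5.8)/ln(60.0/5.16) = 0.61239/2.45341 = 0.2496
Extrapolate from 60.0 m to 80.7 m: V₃ = 10.7 × (80.7/60.0)^0.2496 = 10.7 × 1.0768 = 11.5216 m/s

11.5 m/s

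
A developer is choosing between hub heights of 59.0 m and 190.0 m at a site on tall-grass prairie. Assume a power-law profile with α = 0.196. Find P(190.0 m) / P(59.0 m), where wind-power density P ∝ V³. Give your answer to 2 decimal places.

1.99

Speed ratio: V_B/V_A = (z_B/z_A)^α = (190.0/59.0)^0.196 = (3.2203)^0.196 = 1.25762
Power-density ratio: P_B/P_A = (V_B/V_A)³ = (1.25762)³ = 1.98905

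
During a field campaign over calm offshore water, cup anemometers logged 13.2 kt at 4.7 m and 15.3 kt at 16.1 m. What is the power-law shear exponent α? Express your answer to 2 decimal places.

α ≈ 0.12

Power law: V₂/V₁ = (z₂/z₁)^α ⇒ α = ln(V₂/V₁) / ln(z₂/z₁)
α = ln(15.3/13.2) / ln(16.1/4.7) = ln(1.1591) / ln(3.4255)
  = 0.14764 / 1.23126 = 0.11991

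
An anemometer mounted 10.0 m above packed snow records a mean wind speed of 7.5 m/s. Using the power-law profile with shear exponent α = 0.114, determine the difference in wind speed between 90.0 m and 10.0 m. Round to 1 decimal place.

Power law: V₂ = V₁ · (z₂/z₁)^α = 7.5 × (9.0000)^0.114 = 9.6348 m/s
ΔV = 9.6348 − 7.5 = 2.1348 m/s

2.1 m/s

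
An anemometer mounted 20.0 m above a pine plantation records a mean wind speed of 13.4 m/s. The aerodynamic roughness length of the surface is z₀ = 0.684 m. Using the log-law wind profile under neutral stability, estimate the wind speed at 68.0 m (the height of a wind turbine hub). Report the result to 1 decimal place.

Log law: V(z) ∝ ln(z/z₀), so V₂/V₁ = ln(z₂/z₀) / ln(z₁/z₀).
ln(68.0/0.684) = 4.5993, ln(20.0/0.684) = 3.3755
V₂ = 13.4 × 4.5993/3.3755 = 13.4 × 1.3625 = 18.2581 m/s

18.3 m/s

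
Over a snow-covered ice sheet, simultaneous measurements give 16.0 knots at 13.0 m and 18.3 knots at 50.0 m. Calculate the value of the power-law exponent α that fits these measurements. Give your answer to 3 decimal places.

α ≈ 0.100

Power law: V₂/V₁ = (z₂/z₁)^α ⇒ α = ln(V₂/V₁) / ln(z₂/z₁)
α = ln(18.3/16.0) / ln(50.0/13.0) = ln(1.1438) / ln(3.8462)
  = 0.13431 / 1.34707 = 0.09971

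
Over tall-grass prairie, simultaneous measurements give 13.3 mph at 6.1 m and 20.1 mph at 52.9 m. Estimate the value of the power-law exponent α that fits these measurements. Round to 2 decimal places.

α ≈ 0.19

Power law: V₂/V₁ = (z₂/z₁)^α ⇒ α = ln(V₂/V₁) / ln(z₂/z₁)
α = ln(20.1/13.3) / ln(52.9/6.1) = ln(1.5113) / ln(8.6721)
  = 0.41296 / 2.16011 = 0.19117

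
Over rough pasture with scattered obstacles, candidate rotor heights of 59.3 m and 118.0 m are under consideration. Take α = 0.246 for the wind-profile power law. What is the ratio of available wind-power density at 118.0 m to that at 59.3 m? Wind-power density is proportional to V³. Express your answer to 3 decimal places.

Speed ratio: V_B/V_A = (z_B/z_A)^α = (118.0/59.3)^0.246 = (1.9899)^0.246 = 1.18444
Power-density ratio: P_B/P_A = (V_B/V_A)³ = (1.18444)³ = 1.66163

1.662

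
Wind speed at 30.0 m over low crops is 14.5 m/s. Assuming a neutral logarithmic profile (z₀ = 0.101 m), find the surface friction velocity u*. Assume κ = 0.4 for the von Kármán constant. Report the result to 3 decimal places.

Log law: V(z) = (u*/κ) · ln(z/z₀) ⇒ u* = κ · V / ln(z/z₀)
u* = 0.4 × 14.5 / ln(30.0/0.101) = 0.4 × 14.5 / 5.6938
   = 5.8000 / 5.6938 = 1.0186 m/s

u* ≈ 1.019 m/s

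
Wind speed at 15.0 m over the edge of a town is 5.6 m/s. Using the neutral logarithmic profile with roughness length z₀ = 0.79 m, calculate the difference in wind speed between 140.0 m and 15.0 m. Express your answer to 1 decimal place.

4.2 m/s

Log law: V₂ = V₁ · ln(z₂/z₀)/ln(z₁/z₀) = 5.6 × 5.1774/2.9438 = 9.8490 m/s
ΔV = 9.8490 − 5.6 = 4.2490 m/s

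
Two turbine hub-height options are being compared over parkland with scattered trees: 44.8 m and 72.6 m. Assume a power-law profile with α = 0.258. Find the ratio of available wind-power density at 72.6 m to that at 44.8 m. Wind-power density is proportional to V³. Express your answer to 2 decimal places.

1.45

Speed ratio: V_B/V_A = (z_B/z_A)^α = (72.6/44.8)^0.258 = (1.6205)^0.258 = 1.13264
Power-density ratio: P_B/P_A = (V_B/V_A)³ = (1.13264)³ = 1.45303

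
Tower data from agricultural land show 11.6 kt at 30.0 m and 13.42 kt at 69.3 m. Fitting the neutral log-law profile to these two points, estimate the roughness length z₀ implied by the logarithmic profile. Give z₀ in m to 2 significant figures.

z₀ ≈ 0.14 m

Log law: V(z) ∝ ln(z/z₀). With r = V₁/V₂ = 11.6/13.42 = 0.86438,
r · ln(z₂/z₀) = ln(z₁/z₀) ⇒ ln z₀ = (ln z₁ − r·ln z₂)/(1 − r)
ln z₀ = (3.40120 − 0.86438×4.23844) / 0.13562 = -1.9351
z₀ = exp(-1.9351) = 0.1444 m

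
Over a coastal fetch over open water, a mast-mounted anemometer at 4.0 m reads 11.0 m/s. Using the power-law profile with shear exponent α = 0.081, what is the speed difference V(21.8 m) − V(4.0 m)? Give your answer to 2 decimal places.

1.62 m/s

Power law: V₂ = V₁ · (z₂/z₁)^α = 11.0 × (5.4500)^0.081 = 12.6195 m/s
ΔV = 12.6195 − 11.0 = 1.6195 m/s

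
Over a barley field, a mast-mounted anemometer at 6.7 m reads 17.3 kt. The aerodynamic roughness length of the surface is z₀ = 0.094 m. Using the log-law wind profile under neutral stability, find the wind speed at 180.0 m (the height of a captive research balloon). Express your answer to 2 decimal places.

30.64 kt

Log law: V(z) ∝ ln(z/z₀), so V₂/V₁ = ln(z₂/z₀) / ln(z₁/z₀).
ln(180.0/0.094) = 7.5574, ln(6.7/0.094) = 4.2666
V₂ = 17.3 × 7.5574/4.2666 = 17.3 × 1.7713 = 30.6437 kt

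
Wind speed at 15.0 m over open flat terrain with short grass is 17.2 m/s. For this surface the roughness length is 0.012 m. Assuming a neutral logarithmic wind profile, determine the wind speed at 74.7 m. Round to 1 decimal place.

Log law: V(z) ∝ ln(z/z₀), so V₂/V₁ = ln(z₂/z₀) / ln(z₁/z₀).
ln(74.7/0.012) = 8.7363, ln(15.0/0.012) = 7.1309
V₂ = 17.2 × 8.7363/7.1309 = 17.2 × 1.2251 = 21.0724 m/s

21.1 m/s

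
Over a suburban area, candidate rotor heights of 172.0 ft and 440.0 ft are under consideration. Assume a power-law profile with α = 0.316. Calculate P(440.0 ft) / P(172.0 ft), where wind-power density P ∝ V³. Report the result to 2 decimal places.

2.44

Speed ratio: V_B/V_A = (z_B/z_A)^α = (440.0/172.0)^0.316 = (2.5581)^0.316 = 1.34556
Power-density ratio: P_B/P_A = (V_B/V_A)³ = (1.34556)³ = 2.43620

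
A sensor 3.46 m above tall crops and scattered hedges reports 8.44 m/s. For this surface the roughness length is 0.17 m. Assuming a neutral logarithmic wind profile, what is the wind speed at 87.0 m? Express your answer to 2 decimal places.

17.47 m/s

Log law: V(z) ∝ ln(z/z₀), so V₂/V₁ = ln(z₂/z₀) / ln(z₁/z₀).
ln(87.0/0.17) = 6.2379, ln(3.46/0.17) = 3.0132
V₂ = 8.44 × 6.2379/3.0132 = 8.44 × 2.0702 = 17.4722 m/s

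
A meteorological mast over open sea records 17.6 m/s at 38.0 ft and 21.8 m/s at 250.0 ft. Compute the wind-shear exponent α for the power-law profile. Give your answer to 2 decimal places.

α ≈ 0.11

Power law: V₂/V₁ = (z₂/z₁)^α ⇒ α = ln(V₂/V₁) / ln(z₂/z₁)
α = ln(21.8/17.6) / ln(250.0/38.0) = ln(1.2386) / ln(6.5789)
  = 0.21401 / 1.88387 = 0.11360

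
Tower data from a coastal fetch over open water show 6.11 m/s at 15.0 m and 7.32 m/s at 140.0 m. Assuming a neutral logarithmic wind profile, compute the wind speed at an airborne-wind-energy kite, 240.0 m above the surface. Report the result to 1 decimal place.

7.6 m/s

Log law: V ∝ ln(z/z₀). From the pair, with r = V₁/V₂ = 0.83470,
ln z₀ = (ln z₁ − r·ln z₂)/(1 − r) = (2.7081 − 0.83470×4.9416)/0.16530 = -8.5707 → z₀ = 0.0001896 m
V₃ = V₁ · ln(z₃/z₀)/ln(z₁/z₀) = 6.11 × 14.0513/11.2787 = 7.6120 m/s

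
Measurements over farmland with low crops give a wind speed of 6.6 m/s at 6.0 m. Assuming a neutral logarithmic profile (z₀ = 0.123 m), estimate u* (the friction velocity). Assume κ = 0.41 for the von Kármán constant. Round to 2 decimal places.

Log law: V(z) = (u*/κ) · ln(z/z₀) ⇒ u* = κ · V / ln(z/z₀)
u* = 0.41 × 6.6 / ln(6.0/0.123) = 0.41 × 6.6 / 3.8873
   = 2.7060 / 3.8873 = 0.6961 m/s

u* ≈ 0.70 m/s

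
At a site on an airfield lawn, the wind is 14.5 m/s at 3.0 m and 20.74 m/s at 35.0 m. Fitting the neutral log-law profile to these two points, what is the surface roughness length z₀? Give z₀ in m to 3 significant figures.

z₀ ≈ 0.00995 m

Log law: V(z) ∝ ln(z/z₀). With r = V₁/V₂ = 14.5/20.74 = 0.69913,
r · ln(z₂/z₀) = ln(z₁/z₀) ⇒ ln z₀ = (ln z₁ − r·ln z₂)/(1 − r)
ln z₀ = (1.09861 − 0.69913×3.55535) / 0.30087 = -4.6101
z₀ = exp(-4.6101) = 0.009950 m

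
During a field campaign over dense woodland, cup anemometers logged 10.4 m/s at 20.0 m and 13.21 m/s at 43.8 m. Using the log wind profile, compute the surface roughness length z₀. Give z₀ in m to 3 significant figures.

Log law: V(z) ∝ ln(z/z₀). With r = V₁/V₂ = 10.4/13.21 = 0.78728,
r · ln(z₂/z₀) = ln(z₁/z₀) ⇒ ln z₀ = (ln z₁ − r·ln z₂)/(1 − r)
ln z₀ = (2.99573 − 0.78728×3.77963) / 0.21272 = 0.0945
z₀ = exp(0.0945) = 1.099 m

z₀ ≈ 1.10 m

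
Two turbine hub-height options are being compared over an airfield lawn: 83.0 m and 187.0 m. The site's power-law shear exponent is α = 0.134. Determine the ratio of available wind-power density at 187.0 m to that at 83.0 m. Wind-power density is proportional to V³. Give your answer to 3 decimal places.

1.386

Speed ratio: V_B/V_A = (z_B/z_A)^α = (187.0/83.0)^0.134 = (2.2530)^0.134 = 1.11499
Power-density ratio: P_B/P_A = (V_B/V_A)³ = (1.11499)³ = 1.38615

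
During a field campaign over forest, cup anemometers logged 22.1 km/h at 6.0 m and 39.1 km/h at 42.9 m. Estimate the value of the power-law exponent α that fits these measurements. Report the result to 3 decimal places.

Power law: V₂/V₁ = (z₂/z₁)^α ⇒ α = ln(V₂/V₁) / ln(z₂/z₁)
α = ln(39.1/22.1) / ln(42.9/6.0) = ln(1.7692) / ln(7.1500)
  = 0.57054 / 1.96711 = 0.29004

α ≈ 0.290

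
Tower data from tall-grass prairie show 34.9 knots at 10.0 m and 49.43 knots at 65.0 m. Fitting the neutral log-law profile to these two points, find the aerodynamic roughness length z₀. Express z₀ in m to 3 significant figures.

Log law: V(z) ∝ ln(z/z₀). With r = V₁/V₂ = 34.9/49.43 = 0.70605,
r · ln(z₂/z₀) = ln(z₁/z₀) ⇒ ln z₀ = (ln z₁ − r·ln z₂)/(1 − r)
ln z₀ = (2.30259 − 0.70605×4.17439) / 0.29395 = -2.1933
z₀ = exp(-2.1933) = 0.1115 m

z₀ ≈ 0.112 m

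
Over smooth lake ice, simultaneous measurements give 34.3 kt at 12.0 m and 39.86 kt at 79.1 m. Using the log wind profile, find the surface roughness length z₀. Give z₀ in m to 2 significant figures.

Log law: V(z) ∝ ln(z/z₀). With r = V₁/V₂ = 34.3/39.86 = 0.86051,
r · ln(z₂/z₀) = ln(z₁/z₀) ⇒ ln z₀ = (ln z₁ − r·ln z₂)/(1 − r)
ln z₀ = (2.48491 − 0.86051×4.37071) / 0.13949 = -9.1488
z₀ = exp(-9.1488) = 0.0001064 m

z₀ ≈ 0.00011 m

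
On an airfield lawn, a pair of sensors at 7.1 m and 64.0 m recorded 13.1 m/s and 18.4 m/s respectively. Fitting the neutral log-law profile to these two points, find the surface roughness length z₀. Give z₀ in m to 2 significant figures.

Log law: V(z) ∝ ln(z/z₀). With r = V₁/V₂ = 13.1/18.4 = 0.71196,
r · ln(z₂/z₀) = ln(z₁/z₀) ⇒ ln z₀ = (ln z₁ − r·ln z₂)/(1 − r)
ln z₀ = (1.96009 − 0.71196×4.15888) / 0.28804 = -3.4746
z₀ = exp(-3.4746) = 0.03097 m

z₀ ≈ 0.031 m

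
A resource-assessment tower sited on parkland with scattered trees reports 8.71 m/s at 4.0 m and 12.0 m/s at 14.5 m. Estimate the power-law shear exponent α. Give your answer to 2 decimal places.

α ≈ 0.25

Power law: V₂/V₁ = (z₂/z₁)^α ⇒ α = ln(V₂/V₁) / ln(z₂/z₁)
α = ln(12.0/8.71) / ln(14.5/4.0) = ln(1.3777) / ln(3.6250)
  = 0.32043 / 1.28785 = 0.24881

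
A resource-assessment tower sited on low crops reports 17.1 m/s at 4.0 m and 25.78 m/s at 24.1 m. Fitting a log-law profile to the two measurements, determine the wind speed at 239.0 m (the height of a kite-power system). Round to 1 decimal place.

36.9 m/s

Log law: V ∝ ln(z/z₀). From the pair, with r = V₁/V₂ = 0.66330,
ln z₀ = (ln z₁ − r·ln z₂)/(1 − r) = (1.3863 − 0.66330×3.1822)/0.33670 = -2.1517 → z₀ = 0.1163 m
V₃ = V₁ · ln(z₃/z₀)/ln(z₁/z₀) = 17.1 × 7.6282/3.5380 = 36.8685 m/s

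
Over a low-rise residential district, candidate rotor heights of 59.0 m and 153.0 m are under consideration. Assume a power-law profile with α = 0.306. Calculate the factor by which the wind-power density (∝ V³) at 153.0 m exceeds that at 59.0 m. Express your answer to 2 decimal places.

2.40

Speed ratio: V_B/V_A = (z_B/z_A)^α = (153.0/59.0)^0.306 = (2.5932)^0.306 = 1.33855
Power-density ratio: P_B/P_A = (V_B/V_A)³ = (1.33855)³ = 2.39831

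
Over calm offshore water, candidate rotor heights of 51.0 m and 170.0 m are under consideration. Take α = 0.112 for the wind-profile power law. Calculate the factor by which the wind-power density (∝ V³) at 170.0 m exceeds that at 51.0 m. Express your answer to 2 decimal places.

1.50

Speed ratio: V_B/V_A = (z_B/z_A)^α = (170.0/51.0)^0.112 = (3.3333)^0.112 = 1.14436
Power-density ratio: P_B/P_A = (V_B/V_A)³ = (1.14436)³ = 1.49861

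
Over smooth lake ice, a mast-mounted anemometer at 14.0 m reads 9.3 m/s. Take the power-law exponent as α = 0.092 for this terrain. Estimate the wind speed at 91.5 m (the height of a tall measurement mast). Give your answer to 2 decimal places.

11.05 m/s

Power-law profile: V₂ = V₁ · (z₂/z₁)^α
V₂ = 9.3 × (91.5/14.0)^0.092 = 9.3 × (6.5357)^0.092
    = 9.3 × 1.1885 = 11.0532 m/s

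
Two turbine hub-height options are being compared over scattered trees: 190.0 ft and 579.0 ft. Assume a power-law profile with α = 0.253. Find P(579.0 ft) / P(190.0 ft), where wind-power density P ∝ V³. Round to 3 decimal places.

Speed ratio: V_B/V_A = (z_B/z_A)^α = (579.0/190.0)^0.253 = (3.0474)^0.253 = 1.32566
Power-density ratio: P_B/P_A = (V_B/V_A)³ = (1.32566)³ = 2.32969

2.330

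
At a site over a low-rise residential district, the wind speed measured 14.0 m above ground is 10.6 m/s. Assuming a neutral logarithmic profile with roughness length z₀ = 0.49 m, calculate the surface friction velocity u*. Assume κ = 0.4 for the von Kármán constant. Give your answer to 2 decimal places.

Log law: V(z) = (u*/κ) · ln(z/z₀) ⇒ u* = κ · V / ln(z/z₀)
u* = 0.4 × 10.6 / ln(14.0/0.49) = 0.4 × 10.6 / 3.3524
   = 4.2400 / 3.3524 = 1.2648 m/s

u* ≈ 1.26 m/s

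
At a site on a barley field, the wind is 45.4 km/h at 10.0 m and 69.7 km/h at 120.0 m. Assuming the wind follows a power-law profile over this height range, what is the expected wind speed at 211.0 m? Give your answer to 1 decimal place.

76.8 km/h

First find α: α = ln(V₂/V₁)/ln(z₂/z₁) = ln(69.7/45.4)/ln(120.0/10.0) = 0.42869/2.48491 = 0.1725
Extrapolate from 120.0 m to 211.0 m: V₃ = 69.7 × (211.0/120.0)^0.1725 = 69.7 × 1.1023 = 76.8275 km/h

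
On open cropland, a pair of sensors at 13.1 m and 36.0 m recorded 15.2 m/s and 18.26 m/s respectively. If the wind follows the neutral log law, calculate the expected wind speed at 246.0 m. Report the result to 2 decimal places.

24.08 m/s

Log law: V ∝ ln(z/z₀). From the pair, with r = V₁/V₂ = 0.83242,
ln z₀ = (ln z₁ − r·ln z₂)/(1 − r) = (2.5726 − 0.83242×3.5835)/0.16758 = -2.4489 → z₀ = 0.08639 m
V₃ = V₁ · ln(z₃/z₀)/ln(z₁/z₀) = 15.2 × 7.9542/5.0215 = 24.0773 m/s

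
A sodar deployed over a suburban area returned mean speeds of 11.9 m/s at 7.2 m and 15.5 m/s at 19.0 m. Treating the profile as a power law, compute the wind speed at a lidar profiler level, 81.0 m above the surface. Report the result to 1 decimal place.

First find α: α = ln(V₂/V₁)/ln(z₂/z₁) = ln(15.5/11.9)/ln(19.0/7.2) = 0.26430/0.97036 = 0.2724
Extrapolate from 19.0 m to 81.0 m: V₃ = 15.5 × (81.0/19.0)^0.2724 = 15.5 × 1.4843 = 23.0067 m/s

23.0 m/s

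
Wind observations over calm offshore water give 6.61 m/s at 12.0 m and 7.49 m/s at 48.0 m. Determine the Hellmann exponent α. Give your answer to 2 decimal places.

Power law: V₂/V₁ = (z₂/z₁)^α ⇒ α = ln(V₂/V₁) / ln(z₂/z₁)
α = ln(7.49/6.61) / ln(48.0/12.0) = ln(1.1331) / ln(4.0000)
  = 0.12499 / 1.38629 = 0.09016

α ≈ 0.09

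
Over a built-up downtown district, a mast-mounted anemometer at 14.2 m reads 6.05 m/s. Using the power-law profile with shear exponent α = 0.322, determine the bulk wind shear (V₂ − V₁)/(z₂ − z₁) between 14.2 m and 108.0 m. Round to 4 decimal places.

0.0595 m/s/m

Power law: V₂ = V₁ · (z₂/z₁)^α = 6.05 × (7.6056)^0.322 = 11.6274 m/s
ΔV/Δz = (11.6274 − 6.05)/(108.0 − 14.2) = 5.5774/93.8000 = 0.05946 m/s/m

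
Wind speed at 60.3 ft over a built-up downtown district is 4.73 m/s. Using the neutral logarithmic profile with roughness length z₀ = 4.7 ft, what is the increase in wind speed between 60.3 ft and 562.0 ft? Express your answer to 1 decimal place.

4.1 m/s

Log law: V₂ = V₁ · ln(z₂/z₀)/ln(z₁/z₀) = 4.73 × 4.7839/2.5518 = 8.8676 m/s
ΔV = 8.8676 − 4.73 = 4.1376 m/s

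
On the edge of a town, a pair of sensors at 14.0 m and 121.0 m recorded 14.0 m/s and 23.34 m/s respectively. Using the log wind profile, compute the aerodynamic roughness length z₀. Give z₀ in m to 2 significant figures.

Log law: V(z) ∝ ln(z/z₀). With r = V₁/V₂ = 14.0/23.34 = 0.59983,
r · ln(z₂/z₀) = ln(z₁/z₀) ⇒ ln z₀ = (ln z₁ − r·ln z₂)/(1 − r)
ln z₀ = (2.63906 − 0.59983×4.79579) / 0.40017 = -0.5937
z₀ = exp(-0.5937) = 0.5523 m

z₀ ≈ 0.55 m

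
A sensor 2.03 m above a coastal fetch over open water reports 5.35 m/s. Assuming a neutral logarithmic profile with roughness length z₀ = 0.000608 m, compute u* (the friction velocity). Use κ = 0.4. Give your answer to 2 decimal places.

Log law: V(z) = (u*/κ) · ln(z/z₀) ⇒ u* = κ · V / ln(z/z₀)
u* = 0.4 × 5.35 / ln(2.03/0.000608) = 0.4 × 5.35 / 8.1134
   = 2.1400 / 8.1134 = 0.2638 m/s

u* ≈ 0.26 m/s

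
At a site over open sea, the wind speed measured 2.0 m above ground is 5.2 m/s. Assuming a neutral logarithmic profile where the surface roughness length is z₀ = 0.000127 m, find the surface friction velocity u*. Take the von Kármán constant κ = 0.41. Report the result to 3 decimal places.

u* ≈ 0.221 m/s

Log law: V(z) = (u*/κ) · ln(z/z₀) ⇒ u* = κ · V / ln(z/z₀)
u* = 0.41 × 5.2 / ln(2.0/0.000127) = 0.41 × 5.2 / 9.6645
   = 2.1320 / 9.6645 = 0.2206 m/s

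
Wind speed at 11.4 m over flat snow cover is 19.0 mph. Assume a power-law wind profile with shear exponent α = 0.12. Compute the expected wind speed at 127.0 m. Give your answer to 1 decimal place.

25.4 mph

Power-law profile: V₂ = V₁ · (z₂/z₁)^α
V₂ = 19.0 × (127.0/11.4)^0.12 = 19.0 × (11.1404)^0.12
    = 19.0 × 1.3355 = 25.3736 mph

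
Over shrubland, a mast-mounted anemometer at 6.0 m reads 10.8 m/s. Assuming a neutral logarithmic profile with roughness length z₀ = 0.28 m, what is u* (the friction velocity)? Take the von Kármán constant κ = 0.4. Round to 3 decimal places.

Log law: V(z) = (u*/κ) · ln(z/z₀) ⇒ u* = κ · V / ln(z/z₀)
u* = 0.4 × 10.8 / ln(6.0/0.28) = 0.4 × 10.8 / 3.0647
   = 4.3200 / 3.0647 = 1.4096 m/s

u* ≈ 1.410 m/s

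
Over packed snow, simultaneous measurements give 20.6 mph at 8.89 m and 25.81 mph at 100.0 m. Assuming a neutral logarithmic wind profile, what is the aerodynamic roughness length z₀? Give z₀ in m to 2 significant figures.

Log law: V(z) ∝ ln(z/z₀). With r = V₁/V₂ = 20.6/25.81 = 0.79814,
r · ln(z₂/z₀) = ln(z₁/z₀) ⇒ ln z₀ = (ln z₁ − r·ln z₂)/(1 − r)
ln z₀ = (2.18493 − 0.79814×4.60517) / 0.20186 = -7.3846
z₀ = exp(-7.3846) = 0.0006208 m

z₀ ≈ 0.00062 m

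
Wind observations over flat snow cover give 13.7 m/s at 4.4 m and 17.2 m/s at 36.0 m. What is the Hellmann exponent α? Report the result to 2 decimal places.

Power law: V₂/V₁ = (z₂/z₁)^α ⇒ α = ln(V₂/V₁) / ln(z₂/z₁)
α = ln(17.2/13.7) / ln(36.0/4.4) = ln(1.2555) / ln(8.1818)
  = 0.22751 / 2.10191 = 0.10824

α ≈ 0.11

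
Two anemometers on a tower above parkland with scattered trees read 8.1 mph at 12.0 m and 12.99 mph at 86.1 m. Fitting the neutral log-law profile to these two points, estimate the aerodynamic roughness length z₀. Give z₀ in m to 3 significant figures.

Log law: V(z) ∝ ln(z/z₀). With r = V₁/V₂ = 8.1/12.99 = 0.62356,
r · ln(z₂/z₀) = ln(z₁/z₀) ⇒ ln z₀ = (ln z₁ − r·ln z₂)/(1 − r)
ln z₀ = (2.48491 − 0.62356×4.45551) / 0.37644 = -0.7793
z₀ = exp(-0.7793) = 0.4587 m

z₀ ≈ 0.459 m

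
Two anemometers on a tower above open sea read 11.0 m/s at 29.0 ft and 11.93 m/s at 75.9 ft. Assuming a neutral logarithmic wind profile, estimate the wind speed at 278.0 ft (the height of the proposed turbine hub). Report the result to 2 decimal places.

13.18 m/s

Log law: V ∝ ln(z/z₀). From the pair, with r = V₁/V₂ = 0.92205,
ln z₀ = (ln z₁ − r·ln z₂)/(1 − r) = (3.3673 − 0.92205×4.3294)/0.07795 = -8.0126 → z₀ = 0.0003313 ft
V₃ = V₁ · ln(z₃/z₀)/ln(z₁/z₀) = 11.0 × 13.6402/11.3799 = 13.1849 m/s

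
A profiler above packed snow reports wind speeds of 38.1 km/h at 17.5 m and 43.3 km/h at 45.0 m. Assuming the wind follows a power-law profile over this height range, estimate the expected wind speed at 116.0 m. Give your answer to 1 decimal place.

First find α: α = ln(V₂/V₁)/ln(z₂/z₁) = ln(43.3/38.1)/ln(45.0/17.5) = 0.12794/0.94446 = 0.1355
Extrapolate from 45.0 m to 116.0 m: V₃ = 43.3 × (116.0/45.0)^0.1355 = 43.3 × 1.1369 = 49.2262 km/h

49.2 km/h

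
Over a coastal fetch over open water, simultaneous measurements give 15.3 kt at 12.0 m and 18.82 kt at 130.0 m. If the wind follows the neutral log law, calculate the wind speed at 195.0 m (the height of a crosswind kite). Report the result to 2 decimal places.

19.42 kt

Log law: V ∝ ln(z/z₀). From the pair, with r = V₁/V₂ = 0.81296,
ln z₀ = (ln z₁ − r·ln z₂)/(1 − r) = (2.4849 − 0.81296×4.8675)/0.18704 = -7.8714 → z₀ = 0.0003815 m
V₃ = V₁ · ln(z₃/z₀)/ln(z₁/z₀) = 15.3 × 13.1444/10.3563 = 19.4190 kt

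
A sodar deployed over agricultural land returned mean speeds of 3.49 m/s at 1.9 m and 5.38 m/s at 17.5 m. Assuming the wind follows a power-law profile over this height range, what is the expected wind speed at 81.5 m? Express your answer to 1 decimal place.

First find α: α = ln(V₂/V₁)/ln(z₂/z₁) = ln(5.38/3.49)/ln(17.5/1.9) = 0.43279/2.22035 = 0.1949
Extrapolate from 17.5 m to 81.5 m: V₃ = 5.38 × (81.5/17.5)^0.1949 = 5.38 × 1.3497 = 7.2612 m/s

7.3 m/s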